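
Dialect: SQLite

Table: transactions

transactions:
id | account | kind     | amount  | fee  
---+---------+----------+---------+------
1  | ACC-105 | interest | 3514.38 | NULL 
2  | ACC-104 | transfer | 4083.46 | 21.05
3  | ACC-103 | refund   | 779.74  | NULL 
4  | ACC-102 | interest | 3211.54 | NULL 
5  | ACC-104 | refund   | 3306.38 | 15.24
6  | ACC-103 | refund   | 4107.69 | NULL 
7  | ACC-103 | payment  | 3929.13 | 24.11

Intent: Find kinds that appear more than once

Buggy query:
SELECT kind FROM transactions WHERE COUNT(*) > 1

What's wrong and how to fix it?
Bug: WHERE can't reference COUNT(*); aggregates are computed after WHERE

Fix: Group first, then use HAVING for the count condition

Corrected query:
SELECT kind FROM transactions GROUP BY kind HAVING COUNT(*) > 1

Result:
kind    
--------
interest
refund  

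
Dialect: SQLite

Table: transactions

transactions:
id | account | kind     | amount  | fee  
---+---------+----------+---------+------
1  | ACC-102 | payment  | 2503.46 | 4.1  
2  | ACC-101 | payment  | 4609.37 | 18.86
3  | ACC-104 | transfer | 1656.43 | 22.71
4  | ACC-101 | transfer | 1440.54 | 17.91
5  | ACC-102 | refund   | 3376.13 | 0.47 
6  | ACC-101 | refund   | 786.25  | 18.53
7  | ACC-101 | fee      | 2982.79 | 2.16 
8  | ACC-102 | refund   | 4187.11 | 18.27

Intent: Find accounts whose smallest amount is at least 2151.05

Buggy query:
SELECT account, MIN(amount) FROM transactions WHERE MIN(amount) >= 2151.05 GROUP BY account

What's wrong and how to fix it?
Bug: MIN() in WHERE is a misuse of aggregate

Fix: Replace WHERE with HAVING after the GROUP BY

Corrected query:
SELECT account, MIN(amount) FROM transactions GROUP BY account HAVING MIN(amount) >= 2151.05

Result:
account | MIN(amount)
--------+------------
ACC-102 | 2503.46    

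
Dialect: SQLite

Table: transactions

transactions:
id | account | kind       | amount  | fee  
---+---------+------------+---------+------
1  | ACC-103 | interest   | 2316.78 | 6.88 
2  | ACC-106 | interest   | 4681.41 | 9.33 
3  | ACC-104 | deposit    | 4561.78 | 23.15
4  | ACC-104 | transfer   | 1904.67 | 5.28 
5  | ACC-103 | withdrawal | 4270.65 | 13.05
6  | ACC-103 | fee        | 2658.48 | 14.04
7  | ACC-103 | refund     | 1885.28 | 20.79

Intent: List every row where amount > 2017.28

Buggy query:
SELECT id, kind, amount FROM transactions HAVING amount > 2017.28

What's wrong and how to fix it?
Bug: HAVING filters the output of aggregation, but this query has no GROUP BY and no aggregate functions, so SQLite rejects it (HAVING clause on a non-aggregate query); the condition here is per row

Fix: Replace HAVING with WHERE since the condition applies to individual rows

Corrected query:
SELECT id, kind, amount FROM transactions WHERE amount > 2017.28

Result:
id | kind       | amount 
---+------------+--------
1  | interest   | 2316.78
2  | interest   | 4681.41
3  | deposit    | 4561.78
5  | withdrawal | 4270.65
6  | fee        | 2658.48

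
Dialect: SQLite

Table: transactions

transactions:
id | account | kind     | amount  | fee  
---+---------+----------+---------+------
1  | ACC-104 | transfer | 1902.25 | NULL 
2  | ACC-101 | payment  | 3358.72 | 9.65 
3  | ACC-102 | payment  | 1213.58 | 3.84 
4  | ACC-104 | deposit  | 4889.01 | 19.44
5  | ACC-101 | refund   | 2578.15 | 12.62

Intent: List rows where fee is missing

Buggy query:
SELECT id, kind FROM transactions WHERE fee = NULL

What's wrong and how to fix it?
Bug: '= NULL' is always unknown in SQL three-valued logic, so no rows match

Fix: Replace '= NULL' with 'IS NULL'

Corrected query:
SELECT id, kind FROM transactions WHERE fee IS NULL

Result:
id | kind    
---+---------
1  | transfer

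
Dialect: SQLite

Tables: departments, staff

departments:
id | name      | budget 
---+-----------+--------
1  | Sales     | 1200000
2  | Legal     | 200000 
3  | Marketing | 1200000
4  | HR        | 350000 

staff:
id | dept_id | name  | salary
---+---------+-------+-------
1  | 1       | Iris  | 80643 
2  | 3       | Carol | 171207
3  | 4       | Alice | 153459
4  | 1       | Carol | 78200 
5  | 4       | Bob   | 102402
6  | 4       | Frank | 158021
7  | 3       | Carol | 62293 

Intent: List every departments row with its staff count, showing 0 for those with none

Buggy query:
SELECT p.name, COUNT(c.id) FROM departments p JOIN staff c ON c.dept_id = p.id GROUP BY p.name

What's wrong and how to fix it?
Bug: INNER JOIN drops departments rows that have no matching staff rows

Fix: Switch to LEFT JOIN to retain unmatched parent rows

Corrected query:
SELECT p.name, COUNT(c.id) FROM departments p LEFT JOIN staff c ON c.dept_id = p.id GROUP BY p.name

Result:
name      | COUNT(c.id)
----------+------------
HR        | 3          
Legal     | 0          
Marketing | 2          
Sales     | 2          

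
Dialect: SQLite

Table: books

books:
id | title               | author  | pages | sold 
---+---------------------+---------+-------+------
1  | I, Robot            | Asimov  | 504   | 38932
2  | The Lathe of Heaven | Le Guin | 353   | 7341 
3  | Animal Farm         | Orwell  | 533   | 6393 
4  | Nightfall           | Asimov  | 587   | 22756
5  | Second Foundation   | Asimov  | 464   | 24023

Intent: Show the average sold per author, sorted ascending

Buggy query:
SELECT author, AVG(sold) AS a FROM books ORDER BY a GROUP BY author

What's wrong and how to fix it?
Bug: ORDER BY appears before GROUP BY; SQL clause order requires GROUP BY first

Fix: Reorder: SELECT … FROM … GROUP BY … ORDER BY …

Corrected query:
SELECT author, AVG(sold) AS a FROM books GROUP BY author ORDER BY a

Result:
author  | a           
--------+-------------
Orwell  | 6393        
Le Guin | 7341        
Asimov  | 28570.333333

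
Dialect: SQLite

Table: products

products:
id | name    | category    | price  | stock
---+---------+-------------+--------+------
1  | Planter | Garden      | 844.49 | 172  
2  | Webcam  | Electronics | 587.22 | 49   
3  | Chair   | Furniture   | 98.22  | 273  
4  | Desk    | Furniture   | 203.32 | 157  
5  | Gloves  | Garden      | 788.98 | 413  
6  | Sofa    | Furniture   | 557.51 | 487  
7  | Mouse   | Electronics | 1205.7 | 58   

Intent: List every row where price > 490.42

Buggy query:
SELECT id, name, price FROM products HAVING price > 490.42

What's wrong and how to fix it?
Bug: HAVING filters the output of aggregation, but this query has no GROUP BY and no aggregate functions, so SQLite rejects it (HAVING clause on a non-aggregate query); the condition here is per row

Fix: Replace HAVING with WHERE since the condition applies to individual rows

Corrected query:
SELECT id, name, price FROM products WHERE price > 490.42

Result:
id | name    | price 
---+---------+-------
1  | Planter | 844.49
2  | Webcam  | 587.22
5  | Gloves  | 788.98
6  | Sofa    | 557.51
7  | Mouse   | 1205.7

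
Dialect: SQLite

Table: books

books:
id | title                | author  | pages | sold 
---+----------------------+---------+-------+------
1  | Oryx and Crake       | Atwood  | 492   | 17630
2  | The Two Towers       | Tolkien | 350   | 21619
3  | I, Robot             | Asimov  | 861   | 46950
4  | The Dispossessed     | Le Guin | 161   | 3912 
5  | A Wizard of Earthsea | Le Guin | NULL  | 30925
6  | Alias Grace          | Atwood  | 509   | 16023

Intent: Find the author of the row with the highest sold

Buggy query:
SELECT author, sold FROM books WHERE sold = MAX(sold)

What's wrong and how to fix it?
Bug: WHERE is evaluated per row; an aggregate over the whole table isn't defined there

Fix: Use a subquery: WHERE sold = (SELECT MAX(sold) FROM books)

Corrected query:
SELECT author, sold FROM books WHERE sold = (SELECT MAX(sold) FROM books)

Result:
author | sold 
-------+------
Asimov | 46950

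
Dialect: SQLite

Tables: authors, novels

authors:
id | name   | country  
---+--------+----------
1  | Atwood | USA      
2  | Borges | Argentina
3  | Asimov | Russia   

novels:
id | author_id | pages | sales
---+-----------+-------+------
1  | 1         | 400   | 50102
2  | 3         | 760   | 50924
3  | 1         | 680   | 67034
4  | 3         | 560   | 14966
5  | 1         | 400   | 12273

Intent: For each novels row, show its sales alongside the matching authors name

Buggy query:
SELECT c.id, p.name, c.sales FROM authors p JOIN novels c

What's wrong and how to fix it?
Bug: JOIN with no ON clause produces a cartesian product; every novels row pairs with every authors row

Fix: Specify the join condition linking the foreign key to the parent id

Corrected query:
SELECT c.id, p.name, c.sales FROM authors p JOIN novels c ON c.author_id = p.id

Result:
id | name   | sales
---+--------+------
1  | Atwood | 50102
2  | Asimov | 50924
3  | Atwood | 67034
4  | Asimov | 14966
5  | Atwood | 12273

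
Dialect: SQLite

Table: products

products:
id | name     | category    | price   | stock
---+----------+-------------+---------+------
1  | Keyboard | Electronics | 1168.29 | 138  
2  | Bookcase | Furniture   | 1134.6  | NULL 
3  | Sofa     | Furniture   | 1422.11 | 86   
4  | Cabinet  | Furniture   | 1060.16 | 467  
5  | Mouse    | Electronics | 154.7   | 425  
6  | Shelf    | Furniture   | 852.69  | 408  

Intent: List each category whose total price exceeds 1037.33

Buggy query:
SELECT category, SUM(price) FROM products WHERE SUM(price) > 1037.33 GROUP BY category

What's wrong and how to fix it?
Bug: SUM(price) is an aggregate, but WHERE filters rows before aggregation

Fix: Move the aggregate condition to a HAVING clause

Corrected query:
SELECT category, SUM(price) FROM products GROUP BY category HAVING SUM(price) > 1037.33

Result:
category    | SUM(price)
------------+-----------
Electronics | 1322.99   
Furniture   | 4469.56   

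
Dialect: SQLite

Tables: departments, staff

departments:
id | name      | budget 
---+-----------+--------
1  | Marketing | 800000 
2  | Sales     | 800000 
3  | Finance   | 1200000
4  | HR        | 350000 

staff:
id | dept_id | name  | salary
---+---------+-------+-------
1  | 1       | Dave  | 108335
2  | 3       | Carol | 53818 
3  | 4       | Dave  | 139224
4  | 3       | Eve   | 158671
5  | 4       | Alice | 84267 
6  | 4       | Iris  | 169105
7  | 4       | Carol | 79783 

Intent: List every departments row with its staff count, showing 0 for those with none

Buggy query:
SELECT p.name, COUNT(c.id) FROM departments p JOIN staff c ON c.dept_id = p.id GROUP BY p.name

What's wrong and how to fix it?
Bug: INNER JOIN drops departments rows that have no matching staff rows

Fix: Switch to LEFT JOIN to retain unmatched parent rows

Corrected query:
SELECT p.name, COUNT(c.id) FROM departments p LEFT JOIN staff c ON c.dept_id = p.id GROUP BY p.name

Result:
name      | COUNT(c.id)
----------+------------
Finance   | 2          
HR        | 4          
Marketing | 1          
Sales     | 0          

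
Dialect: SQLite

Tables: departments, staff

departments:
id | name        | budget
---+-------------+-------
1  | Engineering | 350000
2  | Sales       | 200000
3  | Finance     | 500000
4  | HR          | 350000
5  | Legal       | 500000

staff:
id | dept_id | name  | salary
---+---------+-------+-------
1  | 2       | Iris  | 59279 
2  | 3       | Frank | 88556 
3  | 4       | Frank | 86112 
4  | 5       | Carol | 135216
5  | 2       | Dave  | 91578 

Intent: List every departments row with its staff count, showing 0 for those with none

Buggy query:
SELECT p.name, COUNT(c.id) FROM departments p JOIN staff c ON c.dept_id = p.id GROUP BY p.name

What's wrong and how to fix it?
Bug: INNER JOIN drops departments rows that have no matching staff rows

Fix: Use LEFT JOIN so parents without children still appear (COUNT(c.id) gives 0)

Corrected query:
SELECT p.name, COUNT(c.id) FROM departments p LEFT JOIN staff c ON c.dept_id = p.id GROUP BY p.name

Result:
name        | COUNT(c.id)
------------+------------
Engineering | 0          
Finance     | 1          
HR          | 1          
Legal       | 1          
Sales       | 2          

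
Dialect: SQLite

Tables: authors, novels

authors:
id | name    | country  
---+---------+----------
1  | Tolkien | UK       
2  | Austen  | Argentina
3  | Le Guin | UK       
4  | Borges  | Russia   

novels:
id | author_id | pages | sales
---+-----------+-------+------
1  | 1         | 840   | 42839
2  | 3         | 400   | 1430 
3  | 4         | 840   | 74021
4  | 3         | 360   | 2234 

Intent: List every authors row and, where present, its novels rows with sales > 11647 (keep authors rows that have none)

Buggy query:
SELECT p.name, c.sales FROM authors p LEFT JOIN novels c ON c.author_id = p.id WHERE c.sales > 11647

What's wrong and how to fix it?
Bug: Filtering c.sales in WHERE discards the NULL rows produced by LEFT JOIN, turning it into an inner join

Fix: Put 'c.sales > 11647' in the JOIN's ON clause instead of WHERE

Corrected query:
SELECT p.name, c.sales FROM authors p LEFT JOIN novels c ON c.author_id = p.id AND c.sales > 11647

Result:
name    | sales
--------+------
Tolkien | 42839
Austen  | NULL 
Le Guin | NULL 
Borges  | 74021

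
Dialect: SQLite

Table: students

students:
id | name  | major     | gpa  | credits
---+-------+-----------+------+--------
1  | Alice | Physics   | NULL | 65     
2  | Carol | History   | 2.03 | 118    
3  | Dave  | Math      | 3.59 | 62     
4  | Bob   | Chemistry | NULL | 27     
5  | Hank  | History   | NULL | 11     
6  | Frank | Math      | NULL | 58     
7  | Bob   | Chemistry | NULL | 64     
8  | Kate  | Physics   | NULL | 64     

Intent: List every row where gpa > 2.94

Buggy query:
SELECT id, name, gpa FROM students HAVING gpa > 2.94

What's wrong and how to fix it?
Bug: HAVING filters the output of aggregation, but this query has no GROUP BY and no aggregate functions, so SQLite rejects it (HAVING clause on a non-aggregate query); the condition here is per row

Fix: Replace HAVING with WHERE since the condition applies to individual rows

Corrected query:
SELECT id, name, gpa FROM students WHERE gpa > 2.94

Result:
id | name | gpa 
---+------+-----
3  | Dave | 3.59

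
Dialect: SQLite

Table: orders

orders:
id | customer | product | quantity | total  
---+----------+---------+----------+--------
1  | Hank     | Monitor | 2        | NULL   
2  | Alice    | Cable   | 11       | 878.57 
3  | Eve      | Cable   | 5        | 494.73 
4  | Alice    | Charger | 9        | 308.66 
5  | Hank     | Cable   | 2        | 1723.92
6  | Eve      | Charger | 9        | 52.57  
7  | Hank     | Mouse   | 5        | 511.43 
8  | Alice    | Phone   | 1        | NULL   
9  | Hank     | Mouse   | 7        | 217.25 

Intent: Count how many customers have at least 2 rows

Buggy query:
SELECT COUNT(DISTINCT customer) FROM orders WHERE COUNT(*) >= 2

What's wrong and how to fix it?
Bug: COUNT(*) cannot appear in WHERE; the per-group count doesn't exist yet

Fix: Group first with HAVING COUNT(*) >= 2, then COUNT the resulting groups

Corrected query:
SELECT COUNT(*) FROM (SELECT customer FROM orders GROUP BY customer HAVING COUNT(*) >= 2)

Result:
COUNT(*)
--------
3       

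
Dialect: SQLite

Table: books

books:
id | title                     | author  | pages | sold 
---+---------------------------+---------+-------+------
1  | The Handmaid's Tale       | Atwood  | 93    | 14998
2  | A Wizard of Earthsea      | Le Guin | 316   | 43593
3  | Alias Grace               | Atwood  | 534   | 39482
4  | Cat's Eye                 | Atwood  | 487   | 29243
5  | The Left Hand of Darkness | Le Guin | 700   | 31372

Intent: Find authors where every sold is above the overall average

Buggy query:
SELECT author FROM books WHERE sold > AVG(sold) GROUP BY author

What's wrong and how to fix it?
Bug: AVG() is an aggregate; it can't sit directly in WHERE

Fix: Compute the overall average in a scalar subquery and compare each group's MIN against it in HAVING

Corrected query:
SELECT author FROM books GROUP BY author HAVING MIN(sold) > (SELECT AVG(sold) FROM books)

Result:
(no rows)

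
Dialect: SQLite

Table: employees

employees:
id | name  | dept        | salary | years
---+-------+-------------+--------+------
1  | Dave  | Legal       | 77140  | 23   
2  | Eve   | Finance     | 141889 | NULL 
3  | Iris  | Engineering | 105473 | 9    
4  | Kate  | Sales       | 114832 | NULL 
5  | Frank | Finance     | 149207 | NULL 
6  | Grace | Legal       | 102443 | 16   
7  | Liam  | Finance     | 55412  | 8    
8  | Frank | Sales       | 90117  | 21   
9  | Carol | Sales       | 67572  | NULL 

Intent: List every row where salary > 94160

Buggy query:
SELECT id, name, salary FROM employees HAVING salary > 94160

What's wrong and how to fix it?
Bug: This is a non-aggregate query (no GROUP BY, no aggregates), so in SQLite the HAVING clause is invalid here; a row-level condition belongs in WHERE

Fix: Use WHERE for row-level filtering

Corrected query:
SELECT id, name, salary FROM employees WHERE salary > 94160

Result:
id | name  | salary
---+-------+-------
2  | Eve   | 141889
3  | Iris  | 105473
4  | Kate  | 114832
5  | Frank | 149207
6  | Grace | 102443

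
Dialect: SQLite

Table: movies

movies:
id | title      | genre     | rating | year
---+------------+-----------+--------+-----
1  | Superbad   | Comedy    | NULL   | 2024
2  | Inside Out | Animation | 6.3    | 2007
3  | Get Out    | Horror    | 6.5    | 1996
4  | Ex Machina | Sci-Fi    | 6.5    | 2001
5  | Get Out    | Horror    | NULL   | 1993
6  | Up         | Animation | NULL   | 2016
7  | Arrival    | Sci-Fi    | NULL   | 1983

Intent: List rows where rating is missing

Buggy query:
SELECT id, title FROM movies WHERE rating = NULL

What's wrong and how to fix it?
Bug: Comparing to NULL with '=' never matches; NULL = NULL is unknown, not true

Fix: Use IS NULL to test for NULL

Corrected query:
SELECT id, title FROM movies WHERE rating IS NULL

Result:
id | title   
---+---------
1  | Superbad
5  | Get Out 
6  | Up      
7  | Arrival 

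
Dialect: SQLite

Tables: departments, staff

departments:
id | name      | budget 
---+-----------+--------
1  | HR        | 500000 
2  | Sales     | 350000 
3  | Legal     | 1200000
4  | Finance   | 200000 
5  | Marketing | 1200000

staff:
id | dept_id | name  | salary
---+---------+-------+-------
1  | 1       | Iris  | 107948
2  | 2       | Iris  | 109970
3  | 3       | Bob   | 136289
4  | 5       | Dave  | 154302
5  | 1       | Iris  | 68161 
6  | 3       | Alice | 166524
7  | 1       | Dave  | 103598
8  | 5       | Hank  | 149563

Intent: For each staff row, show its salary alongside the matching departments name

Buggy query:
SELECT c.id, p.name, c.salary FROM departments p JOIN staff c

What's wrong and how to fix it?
Bug: Missing join condition: each staff row is matched to all departments rows instead of just its own

Fix: Add ON c.dept_id = p.id to the JOIN

Corrected query:
SELECT c.id, p.name, c.salary FROM departments p JOIN staff c ON c.dept_id = p.id

Result:
id | name      | salary
---+-----------+-------
1  | HR        | 107948
2  | Sales     | 109970
3  | Legal     | 136289
4  | Marketing | 154302
5  | HR        | 68161 
6  | Legal     | 166524
7  | HR        | 103598
8  | Marketing | 149563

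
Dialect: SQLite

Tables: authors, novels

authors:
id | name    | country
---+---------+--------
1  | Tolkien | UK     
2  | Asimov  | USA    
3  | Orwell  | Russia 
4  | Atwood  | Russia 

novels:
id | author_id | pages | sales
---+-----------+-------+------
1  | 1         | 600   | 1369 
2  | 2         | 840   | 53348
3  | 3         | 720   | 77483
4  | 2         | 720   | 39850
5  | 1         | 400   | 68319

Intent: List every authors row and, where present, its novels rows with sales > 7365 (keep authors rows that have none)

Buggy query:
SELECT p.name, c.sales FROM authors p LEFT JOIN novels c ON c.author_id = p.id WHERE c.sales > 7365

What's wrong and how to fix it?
Bug: Filtering c.sales in WHERE discards the NULL rows produced by LEFT JOIN, turning it into an inner join

Fix: Put 'c.sales > 7365' in the JOIN's ON clause instead of WHERE

Corrected query:
SELECT p.name, c.sales FROM authors p LEFT JOIN novels c ON c.author_id = p.id AND c.sales > 7365

Result:
name    | sales
--------+------
Tolkien | 68319
Asimov  | 39850
Asimov  | 53348
Orwell  | 77483
Atwood  | NULL 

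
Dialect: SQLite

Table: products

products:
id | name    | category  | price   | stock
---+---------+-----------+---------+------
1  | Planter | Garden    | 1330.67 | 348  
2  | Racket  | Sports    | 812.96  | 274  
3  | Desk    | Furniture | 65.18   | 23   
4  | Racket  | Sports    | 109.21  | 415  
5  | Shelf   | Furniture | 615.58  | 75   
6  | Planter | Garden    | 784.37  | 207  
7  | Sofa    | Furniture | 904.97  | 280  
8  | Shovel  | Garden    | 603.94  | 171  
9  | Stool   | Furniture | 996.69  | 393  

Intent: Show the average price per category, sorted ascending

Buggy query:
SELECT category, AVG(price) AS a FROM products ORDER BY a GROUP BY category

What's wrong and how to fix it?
Bug: ORDER BY appears before GROUP BY; SQL clause order requires GROUP BY first

Fix: Reorder: SELECT … FROM … GROUP BY … ORDER BY …

Corrected query:
SELECT category, AVG(price) AS a FROM products GROUP BY category ORDER BY a

Result:
category  | a         
----------+-----------
Sports    | 461.085   
Furniture | 645.605   
Garden    | 906.326667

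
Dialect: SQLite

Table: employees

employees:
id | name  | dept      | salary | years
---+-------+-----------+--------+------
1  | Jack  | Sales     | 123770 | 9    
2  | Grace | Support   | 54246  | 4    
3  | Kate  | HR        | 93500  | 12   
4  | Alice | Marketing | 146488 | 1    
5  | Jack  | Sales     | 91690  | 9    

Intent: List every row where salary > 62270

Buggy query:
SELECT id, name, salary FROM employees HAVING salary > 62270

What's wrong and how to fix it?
Bug: This is a non-aggregate query (no GROUP BY, no aggregates), so in SQLite the HAVING clause is invalid here; a row-level condition belongs in WHERE

Fix: Use WHERE for row-level filtering

Corrected query:
SELECT id, name, salary FROM employees WHERE salary > 62270

Result:
id | name  | salary
---+-------+-------
1  | Jack  | 123770
3  | Kate  | 93500 
4  | Alice | 146488
5  | Jack  | 91690 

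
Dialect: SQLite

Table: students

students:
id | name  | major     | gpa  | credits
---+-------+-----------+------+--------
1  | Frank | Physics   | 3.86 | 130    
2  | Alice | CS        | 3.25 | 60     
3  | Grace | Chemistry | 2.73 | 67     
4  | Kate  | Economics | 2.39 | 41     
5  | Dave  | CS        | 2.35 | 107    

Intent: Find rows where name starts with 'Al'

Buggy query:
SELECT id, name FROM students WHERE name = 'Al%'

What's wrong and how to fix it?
Bug: '=' compares the literal string including the % character; pattern matching needs LIKE

Fix: Replace '=' with LIKE so 'Al%' is treated as a pattern

Corrected query:
SELECT id, name FROM students WHERE name LIKE 'Al%'

Result:
id | name 
---+------
2  | Alice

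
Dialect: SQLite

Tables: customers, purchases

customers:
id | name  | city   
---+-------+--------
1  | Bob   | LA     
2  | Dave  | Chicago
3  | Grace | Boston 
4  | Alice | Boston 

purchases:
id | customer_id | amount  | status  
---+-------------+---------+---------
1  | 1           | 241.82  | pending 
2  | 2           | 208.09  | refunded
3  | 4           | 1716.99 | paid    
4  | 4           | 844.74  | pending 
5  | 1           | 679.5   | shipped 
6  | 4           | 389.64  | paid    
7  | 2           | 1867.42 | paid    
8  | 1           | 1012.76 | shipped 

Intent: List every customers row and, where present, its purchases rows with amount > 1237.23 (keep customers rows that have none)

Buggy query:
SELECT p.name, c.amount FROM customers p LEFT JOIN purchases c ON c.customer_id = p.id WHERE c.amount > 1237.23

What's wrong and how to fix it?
Bug: A WHERE condition on the right-hand table after LEFT JOIN drops unmatched parents

Fix: Move the right-table condition into the ON clause so unmatched parents are kept

Corrected query:
SELECT p.name, c.amount FROM customers p LEFT JOIN purchases c ON c.customer_id = p.id AND c.amount > 1237.23

Result:
name  | amount 
------+--------
Bob   | NULL   
Dave  | 1867.42
Grace | NULL   
Alice | 1716.99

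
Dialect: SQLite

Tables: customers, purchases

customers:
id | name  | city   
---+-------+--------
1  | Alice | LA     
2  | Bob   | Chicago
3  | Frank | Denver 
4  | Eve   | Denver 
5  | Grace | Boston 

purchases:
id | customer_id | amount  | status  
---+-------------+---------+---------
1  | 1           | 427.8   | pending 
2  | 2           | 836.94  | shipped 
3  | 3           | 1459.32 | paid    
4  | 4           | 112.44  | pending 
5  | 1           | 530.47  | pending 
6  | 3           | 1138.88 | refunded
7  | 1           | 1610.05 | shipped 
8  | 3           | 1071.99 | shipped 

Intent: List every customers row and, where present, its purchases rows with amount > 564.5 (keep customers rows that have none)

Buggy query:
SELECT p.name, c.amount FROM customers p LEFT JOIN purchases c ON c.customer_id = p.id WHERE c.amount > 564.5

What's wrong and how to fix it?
Bug: A WHERE condition on the right-hand table after LEFT JOIN drops unmatched parents

Fix: Move the right-table condition into the ON clause so unmatched parents are kept

Corrected query:
SELECT p.name, c.amount FROM customers p LEFT JOIN purchases c ON c.customer_id = p.id AND c.amount > 564.5

Result:
name  | amount 
------+--------
Alice | 1610.05
Bob   | 836.94 
Frank | 1071.99
Frank | 1138.88
Frank | 1459.32
Eve   | NULL   
Grace | NULL   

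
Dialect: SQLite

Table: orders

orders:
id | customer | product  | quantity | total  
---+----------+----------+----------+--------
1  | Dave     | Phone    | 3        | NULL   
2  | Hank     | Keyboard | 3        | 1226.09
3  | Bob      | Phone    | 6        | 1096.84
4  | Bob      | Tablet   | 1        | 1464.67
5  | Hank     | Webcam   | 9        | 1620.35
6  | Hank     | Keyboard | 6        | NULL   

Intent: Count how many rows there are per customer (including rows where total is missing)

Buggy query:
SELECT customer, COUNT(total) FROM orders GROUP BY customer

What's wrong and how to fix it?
Bug: COUNT(column) counts non-NULL values only; rows with NULL total aren't counted

Fix: Use COUNT(*) to count all rows regardless of NULL

Corrected query:
SELECT customer, COUNT(*) FROM orders GROUP BY customer

Result:
customer | COUNT(*)
---------+---------
Bob      | 2       
Dave     | 1       
Hank     | 3       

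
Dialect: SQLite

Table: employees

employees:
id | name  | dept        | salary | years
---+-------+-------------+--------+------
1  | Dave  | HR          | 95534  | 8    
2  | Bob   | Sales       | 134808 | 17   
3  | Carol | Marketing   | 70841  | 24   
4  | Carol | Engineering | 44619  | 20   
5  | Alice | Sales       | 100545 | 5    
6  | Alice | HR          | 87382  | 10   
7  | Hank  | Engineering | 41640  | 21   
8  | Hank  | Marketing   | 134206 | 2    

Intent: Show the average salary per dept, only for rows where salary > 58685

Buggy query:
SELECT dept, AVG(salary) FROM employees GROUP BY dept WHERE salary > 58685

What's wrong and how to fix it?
Bug: Row-level WHERE must come before GROUP BY in the clause order

Fix: Move the WHERE clause before GROUP BY

Corrected query:
SELECT dept, AVG(salary) FROM employees WHERE salary > 58685 GROUP BY dept

Result:
dept      | AVG(salary)
----------+------------
HR        | 91458      
Marketing | 102523.5   
Sales     | 117676.5   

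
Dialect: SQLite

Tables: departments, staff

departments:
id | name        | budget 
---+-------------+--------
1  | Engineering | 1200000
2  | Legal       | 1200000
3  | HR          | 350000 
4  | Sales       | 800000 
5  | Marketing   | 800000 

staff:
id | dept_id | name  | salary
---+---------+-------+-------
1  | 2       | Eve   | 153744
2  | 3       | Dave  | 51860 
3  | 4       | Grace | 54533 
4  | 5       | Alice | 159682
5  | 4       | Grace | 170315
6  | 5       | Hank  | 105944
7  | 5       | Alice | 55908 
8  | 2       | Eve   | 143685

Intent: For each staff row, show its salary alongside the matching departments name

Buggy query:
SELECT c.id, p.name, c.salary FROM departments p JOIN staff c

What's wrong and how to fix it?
Bug: JOIN with no ON clause produces a cartesian product; every staff row pairs with every departments row

Fix: Specify the join condition linking the foreign key to the parent id

Corrected query:
SELECT c.id, p.name, c.salary FROM departments p JOIN staff c ON c.dept_id = p.id

Result:
id | name      | salary
---+-----------+-------
1  | Legal     | 153744
2  | HR        | 51860 
3  | Sales     | 54533 
4  | Marketing | 159682
5  | Sales     | 170315
6  | Marketing | 105944
7  | Marketing | 55908 
8  | Legal     | 143685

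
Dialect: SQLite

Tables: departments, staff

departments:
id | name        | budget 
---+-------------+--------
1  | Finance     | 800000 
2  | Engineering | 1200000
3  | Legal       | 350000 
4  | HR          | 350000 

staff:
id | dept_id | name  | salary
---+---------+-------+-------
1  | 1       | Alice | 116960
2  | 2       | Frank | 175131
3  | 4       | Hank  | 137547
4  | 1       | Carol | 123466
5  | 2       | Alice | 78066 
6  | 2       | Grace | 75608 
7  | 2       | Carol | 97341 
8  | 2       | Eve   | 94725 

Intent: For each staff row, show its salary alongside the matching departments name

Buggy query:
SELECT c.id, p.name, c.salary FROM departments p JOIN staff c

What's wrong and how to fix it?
Bug: JOIN with no ON clause produces a cartesian product; every staff row pairs with every departments row

Fix: Add ON c.dept_id = p.id to the JOIN

Corrected query:
SELECT c.id, p.name, c.salary FROM departments p JOIN staff c ON c.dept_id = p.id

Result:
id | name        | salary
---+-------------+-------
1  | Finance     | 116960
2  | Engineering | 175131
3  | HR          | 137547
4  | Finance     | 123466
5  | Engineering | 78066 
6  | Engineering | 75608 
7  | Engineering | 97341 
8  | Engineering | 94725 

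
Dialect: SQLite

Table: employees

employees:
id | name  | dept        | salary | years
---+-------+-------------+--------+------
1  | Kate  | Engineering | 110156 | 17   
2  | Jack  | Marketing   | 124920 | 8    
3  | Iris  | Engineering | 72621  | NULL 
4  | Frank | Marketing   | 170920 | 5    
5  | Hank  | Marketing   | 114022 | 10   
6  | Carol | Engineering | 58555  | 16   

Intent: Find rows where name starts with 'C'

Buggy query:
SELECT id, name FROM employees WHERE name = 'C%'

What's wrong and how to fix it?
Bug: '=' compares the literal string including the % character; pattern matching needs LIKE

Fix: Use LIKE for wildcard pattern matching

Corrected query:
SELECT id, name FROM employees WHERE name LIKE 'C%'

Result:
id | name 
---+------
6  | Carol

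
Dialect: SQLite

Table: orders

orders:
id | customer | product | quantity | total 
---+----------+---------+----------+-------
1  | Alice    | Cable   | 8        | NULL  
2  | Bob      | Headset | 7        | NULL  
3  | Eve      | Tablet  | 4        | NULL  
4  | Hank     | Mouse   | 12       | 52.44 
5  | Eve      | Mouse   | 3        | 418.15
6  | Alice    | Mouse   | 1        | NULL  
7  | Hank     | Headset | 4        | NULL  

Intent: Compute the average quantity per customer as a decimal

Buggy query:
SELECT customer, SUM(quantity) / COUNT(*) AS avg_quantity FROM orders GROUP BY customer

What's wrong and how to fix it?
Bug: Both operands are integers, so '/' performs integer division and truncates

Fix: Multiply by 1.0 (or CAST to REAL) to force floating-point division

Corrected query:
SELECT customer, SUM(quantity) * 1.0 / COUNT(*) AS avg_quantity FROM orders GROUP BY customer

Result:
customer | avg_quantity
---------+-------------
Alice    | 4.5         
Bob      | 7           
Eve      | 3.5         
Hank     | 8           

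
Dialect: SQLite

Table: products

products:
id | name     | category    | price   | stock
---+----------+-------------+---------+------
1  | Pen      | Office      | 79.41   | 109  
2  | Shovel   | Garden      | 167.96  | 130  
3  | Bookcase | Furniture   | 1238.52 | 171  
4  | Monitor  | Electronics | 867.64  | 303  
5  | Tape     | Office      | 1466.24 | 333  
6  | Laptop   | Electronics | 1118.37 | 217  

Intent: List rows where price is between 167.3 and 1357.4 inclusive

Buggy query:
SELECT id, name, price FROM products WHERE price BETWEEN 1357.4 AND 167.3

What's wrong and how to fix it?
Bug: BETWEEN expects the lower bound first; with 1357.4 AND 167.3 the range is empty

Fix: Swap the bounds so the smaller value comes first

Corrected query:
SELECT id, name, price FROM products WHERE price BETWEEN 167.3 AND 1357.4

Result:
id | name     | price  
---+----------+--------
2  | Shovel   | 167.96 
3  | Bookcase | 1238.52
4  | Monitor  | 867.64 
6  | Laptop   | 1118.37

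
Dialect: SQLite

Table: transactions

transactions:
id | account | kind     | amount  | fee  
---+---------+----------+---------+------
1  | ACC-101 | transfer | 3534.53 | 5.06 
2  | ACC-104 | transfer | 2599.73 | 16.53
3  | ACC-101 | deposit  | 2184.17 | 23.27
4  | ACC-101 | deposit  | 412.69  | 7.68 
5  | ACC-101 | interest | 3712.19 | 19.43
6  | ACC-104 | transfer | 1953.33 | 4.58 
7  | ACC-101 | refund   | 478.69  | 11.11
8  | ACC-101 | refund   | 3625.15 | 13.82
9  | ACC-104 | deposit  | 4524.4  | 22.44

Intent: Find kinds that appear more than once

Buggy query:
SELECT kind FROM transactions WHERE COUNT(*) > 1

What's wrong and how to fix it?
Bug: WHERE can't reference COUNT(*); aggregates are computed after WHERE

Fix: GROUP BY kind, then filter groups with HAVING COUNT(*) > 1

Corrected query:
SELECT kind FROM transactions GROUP BY kind HAVING COUNT(*) > 1

Result:
kind    
--------
deposit 
refund  
transfer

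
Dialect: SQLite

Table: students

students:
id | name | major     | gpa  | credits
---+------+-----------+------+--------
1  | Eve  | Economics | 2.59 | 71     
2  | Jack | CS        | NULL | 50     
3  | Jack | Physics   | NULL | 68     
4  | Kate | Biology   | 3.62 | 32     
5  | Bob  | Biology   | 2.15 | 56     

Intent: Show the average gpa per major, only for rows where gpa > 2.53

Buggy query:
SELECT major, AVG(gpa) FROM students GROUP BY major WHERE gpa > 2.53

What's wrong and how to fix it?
Bug: Row-level WHERE must come before GROUP BY in the clause order

Fix: Move the WHERE clause before GROUP BY

Corrected query:
SELECT major, AVG(gpa) FROM students WHERE gpa > 2.53 GROUP BY major

Result:
major     | AVG(gpa)
----------+---------
Biology   | 3.62    
Economics | 2.59    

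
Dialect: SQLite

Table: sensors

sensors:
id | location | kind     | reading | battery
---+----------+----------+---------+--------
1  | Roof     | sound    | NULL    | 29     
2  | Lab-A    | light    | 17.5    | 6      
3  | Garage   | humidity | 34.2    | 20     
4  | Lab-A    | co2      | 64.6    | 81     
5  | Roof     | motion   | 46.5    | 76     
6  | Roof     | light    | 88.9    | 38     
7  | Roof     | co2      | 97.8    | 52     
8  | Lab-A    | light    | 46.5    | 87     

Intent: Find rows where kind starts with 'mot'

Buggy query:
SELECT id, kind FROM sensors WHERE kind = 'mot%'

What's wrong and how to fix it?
Bug: '=' compares the literal string including the % character; pattern matching needs LIKE

Fix: Use LIKE for wildcard pattern matching

Corrected query:
SELECT id, kind FROM sensors WHERE kind LIKE 'mot%'

Result:
id | kind  
---+-------
5  | motion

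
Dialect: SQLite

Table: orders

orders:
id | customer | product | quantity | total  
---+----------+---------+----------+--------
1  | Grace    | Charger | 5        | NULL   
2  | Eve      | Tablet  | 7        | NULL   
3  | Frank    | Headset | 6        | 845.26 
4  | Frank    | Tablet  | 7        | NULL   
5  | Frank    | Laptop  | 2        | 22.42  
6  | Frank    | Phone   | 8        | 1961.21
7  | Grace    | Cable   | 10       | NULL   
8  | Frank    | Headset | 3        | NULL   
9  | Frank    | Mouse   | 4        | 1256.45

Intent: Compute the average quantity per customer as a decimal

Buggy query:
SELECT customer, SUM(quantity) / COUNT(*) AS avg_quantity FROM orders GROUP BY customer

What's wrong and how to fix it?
Bug: SUM(quantity) and COUNT(*) are both integers; the division truncates the fractional part

Fix: Cast one side to REAL so the division keeps the fractional part

Corrected query:
SELECT customer, SUM(quantity) * 1.0 / COUNT(*) AS avg_quantity FROM orders GROUP BY customer

Result:
customer | avg_quantity
---------+-------------
Eve      | 7           
Frank    | 5           
Grace    | 7.5         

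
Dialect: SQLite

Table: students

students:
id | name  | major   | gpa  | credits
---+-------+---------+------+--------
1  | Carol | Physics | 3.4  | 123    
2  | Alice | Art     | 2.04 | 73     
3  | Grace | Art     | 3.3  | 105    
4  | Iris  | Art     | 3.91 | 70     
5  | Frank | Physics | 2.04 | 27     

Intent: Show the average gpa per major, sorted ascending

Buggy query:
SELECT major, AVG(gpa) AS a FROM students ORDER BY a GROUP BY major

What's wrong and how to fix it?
Bug: GROUP BY must precede ORDER BY

Fix: Reorder: SELECT … FROM … GROUP BY … ORDER BY …

Corrected query:
SELECT major, AVG(gpa) AS a FROM students GROUP BY major ORDER BY a

Result:
major   | a       
--------+---------
Physics | 2.72    
Art     | 3.083333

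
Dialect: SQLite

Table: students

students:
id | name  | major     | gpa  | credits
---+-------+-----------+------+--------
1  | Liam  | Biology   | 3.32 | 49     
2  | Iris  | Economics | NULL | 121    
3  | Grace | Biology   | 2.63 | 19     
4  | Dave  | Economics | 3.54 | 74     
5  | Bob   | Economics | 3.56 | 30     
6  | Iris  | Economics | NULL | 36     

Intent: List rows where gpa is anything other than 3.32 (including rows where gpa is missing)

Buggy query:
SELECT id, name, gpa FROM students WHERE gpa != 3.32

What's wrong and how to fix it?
Bug: Inequality against NULL is unknown, not true; rows with NULL are dropped

Fix: Handle NULL separately with IS NULL alongside the inequality

Corrected query:
SELECT id, name, gpa FROM students WHERE gpa != 3.32 OR gpa IS NULL

Result:
id | name  | gpa 
---+-------+-----
2  | Iris  | NULL
3  | Grace | 2.63
4  | Dave  | 3.54
5  | Bob   | 3.56
6  | Iris  | NULL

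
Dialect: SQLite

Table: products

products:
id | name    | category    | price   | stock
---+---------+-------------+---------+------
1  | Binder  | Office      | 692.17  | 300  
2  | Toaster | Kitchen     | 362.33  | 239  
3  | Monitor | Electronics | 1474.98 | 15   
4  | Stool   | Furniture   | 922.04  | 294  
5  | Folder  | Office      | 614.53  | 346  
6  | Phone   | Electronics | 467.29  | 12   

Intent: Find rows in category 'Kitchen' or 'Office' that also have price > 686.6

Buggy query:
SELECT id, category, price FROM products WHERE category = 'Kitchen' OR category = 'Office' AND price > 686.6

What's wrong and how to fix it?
Bug: Without parentheses, AND is evaluated before OR, so the price filter only applies to the 'Office' branch

Fix: Add parentheses around the OR so the AND applies to both alternatives

Corrected query:
SELECT id, category, price FROM products WHERE (category = 'Kitchen' OR category = 'Office') AND price > 686.6

Result:
id | category | price 
---+----------+-------
1  | Office   | 692.17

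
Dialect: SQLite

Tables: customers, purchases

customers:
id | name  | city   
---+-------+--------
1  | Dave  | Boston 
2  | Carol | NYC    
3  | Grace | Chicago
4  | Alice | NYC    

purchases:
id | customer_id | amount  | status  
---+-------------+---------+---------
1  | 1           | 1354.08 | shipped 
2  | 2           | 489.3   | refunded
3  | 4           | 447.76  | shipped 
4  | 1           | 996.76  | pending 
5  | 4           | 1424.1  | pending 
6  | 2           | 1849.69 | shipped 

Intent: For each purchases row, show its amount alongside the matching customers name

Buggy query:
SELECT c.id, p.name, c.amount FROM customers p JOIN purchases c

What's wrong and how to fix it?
Bug: JOIN with no ON clause produces a cartesian product; every purchases row pairs with every customers row

Fix: Add ON c.customer_id = p.id to the JOIN

Corrected query:
SELECT c.id, p.name, c.amount FROM customers p JOIN purchases c ON c.customer_id = p.id

Result:
id | name  | amount 
---+-------+--------
1  | Dave  | 1354.08
2  | Carol | 489.3  
3  | Alice | 447.76 
4  | Dave  | 996.76 
5  | Alice | 1424.1 
6  | Carol | 1849.69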